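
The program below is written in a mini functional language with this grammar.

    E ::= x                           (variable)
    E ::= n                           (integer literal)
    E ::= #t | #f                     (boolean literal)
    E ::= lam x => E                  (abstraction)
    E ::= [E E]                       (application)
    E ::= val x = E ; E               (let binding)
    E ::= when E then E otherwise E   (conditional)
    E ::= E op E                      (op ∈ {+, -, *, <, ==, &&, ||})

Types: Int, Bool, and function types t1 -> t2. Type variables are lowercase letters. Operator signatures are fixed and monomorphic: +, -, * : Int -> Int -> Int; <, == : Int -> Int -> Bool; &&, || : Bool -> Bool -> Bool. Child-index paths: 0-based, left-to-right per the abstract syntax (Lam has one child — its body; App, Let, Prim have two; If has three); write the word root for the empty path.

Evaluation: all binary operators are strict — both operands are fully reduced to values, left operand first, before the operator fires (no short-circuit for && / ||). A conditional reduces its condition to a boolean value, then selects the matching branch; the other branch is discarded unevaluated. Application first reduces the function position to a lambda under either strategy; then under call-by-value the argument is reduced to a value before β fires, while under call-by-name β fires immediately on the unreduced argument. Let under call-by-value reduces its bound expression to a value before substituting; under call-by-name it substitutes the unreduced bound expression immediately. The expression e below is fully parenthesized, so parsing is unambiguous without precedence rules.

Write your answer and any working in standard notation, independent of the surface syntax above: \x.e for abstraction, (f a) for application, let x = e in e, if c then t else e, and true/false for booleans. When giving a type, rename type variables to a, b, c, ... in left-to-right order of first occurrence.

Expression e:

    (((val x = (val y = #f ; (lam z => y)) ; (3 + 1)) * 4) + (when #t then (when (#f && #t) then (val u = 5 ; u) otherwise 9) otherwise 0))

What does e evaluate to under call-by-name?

Derivation:
step 0: (((let x = (let y = false in (\z.y)) in (3 + 1)) * 4) + (if true then (if (false && true) then (let u = 5 in u) else 9) else 0))
step 1: [let@0.0] (((3 + 1) * 4) + (if true then (if (false && true) then (let u = 5 in u) else 9) else 0))
step 2: [delta@0.0] ((4 * 4) + (if true then (if (false && true) then (let u = 5 in u) else 9) else 0))
step 3: [delta@0] (16 + (if true then (if (false && true) then (let u = 5 in u) else 9) else 0))
step 4: [if@1] (16 + (if (false && true) then (let u = 5 in u) else 9))
step 5: [delta@1.0] (16 + (if false then (let u = 5 in u) else 9))
step 6: [if@1] (16 + 9)
step 7: [delta@root] 25

Answer: 25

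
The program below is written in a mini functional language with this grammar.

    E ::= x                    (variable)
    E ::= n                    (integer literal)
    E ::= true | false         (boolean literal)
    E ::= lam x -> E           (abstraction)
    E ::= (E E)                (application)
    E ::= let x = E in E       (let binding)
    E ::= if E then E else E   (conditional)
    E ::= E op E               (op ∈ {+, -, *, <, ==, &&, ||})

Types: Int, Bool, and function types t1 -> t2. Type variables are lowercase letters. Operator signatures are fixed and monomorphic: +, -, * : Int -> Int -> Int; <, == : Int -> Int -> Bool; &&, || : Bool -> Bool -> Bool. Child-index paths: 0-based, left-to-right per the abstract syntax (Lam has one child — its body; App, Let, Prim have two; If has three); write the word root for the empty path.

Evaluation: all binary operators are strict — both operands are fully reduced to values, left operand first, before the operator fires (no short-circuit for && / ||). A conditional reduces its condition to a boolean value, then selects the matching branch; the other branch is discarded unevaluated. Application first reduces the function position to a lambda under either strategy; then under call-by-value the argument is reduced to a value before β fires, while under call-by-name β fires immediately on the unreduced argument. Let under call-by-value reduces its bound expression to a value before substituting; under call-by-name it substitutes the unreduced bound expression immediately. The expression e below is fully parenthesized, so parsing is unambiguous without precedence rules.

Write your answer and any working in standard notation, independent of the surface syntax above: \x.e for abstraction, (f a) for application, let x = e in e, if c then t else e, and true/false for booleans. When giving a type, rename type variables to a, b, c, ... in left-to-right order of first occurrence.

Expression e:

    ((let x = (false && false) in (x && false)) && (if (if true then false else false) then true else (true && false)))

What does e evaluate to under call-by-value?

Answer: false

Trace:
step 0: ((let x = (false && false) in (x && false)) && (if (if true then false else false) then true else (true && false)))
step 1: [delta@0.0] ((let x = false in (x && false)) && (if (if true then false else false) then true else (true && false)))
step 2: [let@0] ((false && false) && (if (if true then false else false) then true else (true && false)))
step 3: [delta@0] (false && (if (if true then false else false) then true else (true && false)))
step 4: [if@1.0] (false && (if false then true else (true && false)))
step 5: [if@1] (false && (true && false))
step 6: [delta@1] (false && false)
step 7: [delta@root] false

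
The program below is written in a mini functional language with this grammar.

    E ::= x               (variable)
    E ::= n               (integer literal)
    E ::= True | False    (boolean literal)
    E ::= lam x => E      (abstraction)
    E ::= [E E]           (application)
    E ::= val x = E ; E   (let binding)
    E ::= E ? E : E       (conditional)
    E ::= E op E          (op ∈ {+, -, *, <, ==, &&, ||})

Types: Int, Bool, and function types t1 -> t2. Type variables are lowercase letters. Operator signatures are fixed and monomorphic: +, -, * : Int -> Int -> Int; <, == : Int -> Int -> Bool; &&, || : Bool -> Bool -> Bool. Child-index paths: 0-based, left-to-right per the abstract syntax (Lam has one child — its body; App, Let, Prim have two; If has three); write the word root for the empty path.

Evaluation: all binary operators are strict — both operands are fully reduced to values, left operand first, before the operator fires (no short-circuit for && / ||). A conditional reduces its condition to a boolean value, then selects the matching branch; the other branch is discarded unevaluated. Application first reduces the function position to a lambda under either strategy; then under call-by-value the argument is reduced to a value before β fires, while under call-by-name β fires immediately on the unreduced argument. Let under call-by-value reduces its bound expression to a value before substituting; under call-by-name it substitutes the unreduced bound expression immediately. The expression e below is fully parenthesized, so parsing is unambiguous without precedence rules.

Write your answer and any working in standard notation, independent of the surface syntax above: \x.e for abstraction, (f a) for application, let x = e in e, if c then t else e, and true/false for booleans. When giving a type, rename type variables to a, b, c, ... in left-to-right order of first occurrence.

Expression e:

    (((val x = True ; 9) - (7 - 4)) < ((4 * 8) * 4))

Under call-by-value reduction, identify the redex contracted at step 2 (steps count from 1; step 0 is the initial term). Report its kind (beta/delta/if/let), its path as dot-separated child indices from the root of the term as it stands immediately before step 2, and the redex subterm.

Answer: delta at 0.1 : (7 - 4)

Trace:
step 0: (((let x = true in 9) - (7 - 4)) < ((4 * 8) * 4))
step 1: [let@0.0] ((9 - (7 - 4)) < ((4 * 8) * 4))
step 2: [delta@0.1] ((9 - 3) < ((4 * 8) * 4))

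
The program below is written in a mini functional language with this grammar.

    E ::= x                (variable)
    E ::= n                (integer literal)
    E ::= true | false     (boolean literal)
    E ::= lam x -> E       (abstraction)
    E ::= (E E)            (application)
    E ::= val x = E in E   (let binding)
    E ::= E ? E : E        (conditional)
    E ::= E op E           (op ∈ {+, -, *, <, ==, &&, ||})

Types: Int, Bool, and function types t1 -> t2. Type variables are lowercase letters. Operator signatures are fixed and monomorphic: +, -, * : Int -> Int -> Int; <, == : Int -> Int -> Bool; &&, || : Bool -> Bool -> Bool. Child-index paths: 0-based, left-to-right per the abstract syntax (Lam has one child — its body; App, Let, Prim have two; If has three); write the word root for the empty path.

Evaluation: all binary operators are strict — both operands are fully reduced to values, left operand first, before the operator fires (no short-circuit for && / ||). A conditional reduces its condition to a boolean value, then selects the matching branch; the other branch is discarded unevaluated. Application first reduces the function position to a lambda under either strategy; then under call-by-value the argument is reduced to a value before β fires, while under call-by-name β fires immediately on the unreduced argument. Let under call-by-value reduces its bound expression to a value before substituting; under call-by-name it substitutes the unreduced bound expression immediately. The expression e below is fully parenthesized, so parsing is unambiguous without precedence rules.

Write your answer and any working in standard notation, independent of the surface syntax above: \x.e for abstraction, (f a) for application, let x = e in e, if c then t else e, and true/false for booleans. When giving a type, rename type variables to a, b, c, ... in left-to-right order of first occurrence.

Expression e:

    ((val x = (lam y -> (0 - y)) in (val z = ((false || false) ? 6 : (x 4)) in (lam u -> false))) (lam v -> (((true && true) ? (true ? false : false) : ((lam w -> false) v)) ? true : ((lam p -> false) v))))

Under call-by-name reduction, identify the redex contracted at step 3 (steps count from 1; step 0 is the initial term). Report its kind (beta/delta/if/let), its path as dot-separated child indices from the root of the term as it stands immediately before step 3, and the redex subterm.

Derivation:
step 0: ((let x = (\y.(0 - y)) in (let z = (if (false || false) then 6 else (x 4)) in (\u.false))) (\v.(if (if (true && true) then (if true then false else false) else ((\w.false) v)) then true else ((\p.false) v))))
step 1: [let@0] ((let z = (if (false || false) then 6 else ((\y.(0 - y)) 4)) in (\u.false)) (\v.(if (if (true && true) then (if true then false else false) else ((\w.false) v)) then true else ((\p.false) v))))
step 2: [let@0] ((\u.false) (\v.(if (if (true && true) then (if true then false else false) else ((\w.false) v)) then true else ((\p.false) v))))
step 3: [beta@root] false

Answer: beta at root : ((\u.false) (\v.(if (if (true && true) then (if true then false else false) else ((\w.false) v)) then true else ((\p.false) v))))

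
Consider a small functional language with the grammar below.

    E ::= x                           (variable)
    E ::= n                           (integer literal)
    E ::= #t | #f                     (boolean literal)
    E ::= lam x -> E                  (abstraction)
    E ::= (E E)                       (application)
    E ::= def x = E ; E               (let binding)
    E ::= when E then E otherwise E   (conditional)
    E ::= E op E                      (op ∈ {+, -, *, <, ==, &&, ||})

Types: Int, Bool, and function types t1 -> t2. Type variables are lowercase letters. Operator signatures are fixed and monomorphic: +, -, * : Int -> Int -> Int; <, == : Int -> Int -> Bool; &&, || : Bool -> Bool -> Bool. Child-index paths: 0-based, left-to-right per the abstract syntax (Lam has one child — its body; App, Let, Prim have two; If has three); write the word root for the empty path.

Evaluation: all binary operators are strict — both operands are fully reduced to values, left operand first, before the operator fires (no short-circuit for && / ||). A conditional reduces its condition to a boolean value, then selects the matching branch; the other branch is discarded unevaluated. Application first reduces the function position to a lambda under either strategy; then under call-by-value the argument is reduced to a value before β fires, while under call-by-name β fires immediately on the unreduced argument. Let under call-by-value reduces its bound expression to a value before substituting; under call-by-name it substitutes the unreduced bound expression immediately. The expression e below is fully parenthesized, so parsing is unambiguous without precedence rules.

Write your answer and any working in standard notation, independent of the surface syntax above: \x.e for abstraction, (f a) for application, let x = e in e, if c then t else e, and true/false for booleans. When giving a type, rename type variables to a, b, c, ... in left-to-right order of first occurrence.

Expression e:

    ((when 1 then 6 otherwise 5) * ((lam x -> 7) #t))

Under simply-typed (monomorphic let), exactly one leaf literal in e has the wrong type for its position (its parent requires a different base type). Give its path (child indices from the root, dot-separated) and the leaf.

Answer: 0.0 : 1

Trace:
  unify Int ~ Bool
  FAIL: mismatch Int ~ Bool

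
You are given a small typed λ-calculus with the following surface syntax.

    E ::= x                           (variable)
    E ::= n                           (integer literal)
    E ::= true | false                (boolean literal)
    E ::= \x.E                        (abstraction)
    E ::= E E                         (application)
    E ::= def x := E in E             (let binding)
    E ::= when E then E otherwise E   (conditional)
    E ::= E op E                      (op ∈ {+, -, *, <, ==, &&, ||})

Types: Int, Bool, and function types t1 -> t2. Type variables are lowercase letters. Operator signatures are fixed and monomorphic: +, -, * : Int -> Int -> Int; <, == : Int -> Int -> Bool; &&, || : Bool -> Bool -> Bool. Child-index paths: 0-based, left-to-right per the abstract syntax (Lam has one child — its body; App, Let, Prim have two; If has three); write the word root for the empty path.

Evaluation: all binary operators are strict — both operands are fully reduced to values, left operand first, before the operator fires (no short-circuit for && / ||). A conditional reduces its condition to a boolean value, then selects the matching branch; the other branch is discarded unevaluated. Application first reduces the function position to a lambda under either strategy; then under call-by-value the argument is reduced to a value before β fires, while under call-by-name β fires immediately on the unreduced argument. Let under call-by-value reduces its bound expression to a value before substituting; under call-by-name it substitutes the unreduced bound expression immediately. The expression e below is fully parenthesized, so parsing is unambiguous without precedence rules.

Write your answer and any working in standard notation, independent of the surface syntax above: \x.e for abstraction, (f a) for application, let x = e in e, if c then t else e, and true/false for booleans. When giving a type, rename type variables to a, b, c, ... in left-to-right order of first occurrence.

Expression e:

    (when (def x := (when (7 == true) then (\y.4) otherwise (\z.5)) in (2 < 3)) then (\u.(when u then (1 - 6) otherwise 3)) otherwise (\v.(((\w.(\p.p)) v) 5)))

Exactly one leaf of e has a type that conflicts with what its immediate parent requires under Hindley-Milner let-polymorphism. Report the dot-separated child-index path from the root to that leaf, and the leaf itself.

Trace:
  unify Int ~ Int
  unify Bool ~ Int
  FAIL: mismatch Bool ~ Int

Answer: 0.0.0.1 : true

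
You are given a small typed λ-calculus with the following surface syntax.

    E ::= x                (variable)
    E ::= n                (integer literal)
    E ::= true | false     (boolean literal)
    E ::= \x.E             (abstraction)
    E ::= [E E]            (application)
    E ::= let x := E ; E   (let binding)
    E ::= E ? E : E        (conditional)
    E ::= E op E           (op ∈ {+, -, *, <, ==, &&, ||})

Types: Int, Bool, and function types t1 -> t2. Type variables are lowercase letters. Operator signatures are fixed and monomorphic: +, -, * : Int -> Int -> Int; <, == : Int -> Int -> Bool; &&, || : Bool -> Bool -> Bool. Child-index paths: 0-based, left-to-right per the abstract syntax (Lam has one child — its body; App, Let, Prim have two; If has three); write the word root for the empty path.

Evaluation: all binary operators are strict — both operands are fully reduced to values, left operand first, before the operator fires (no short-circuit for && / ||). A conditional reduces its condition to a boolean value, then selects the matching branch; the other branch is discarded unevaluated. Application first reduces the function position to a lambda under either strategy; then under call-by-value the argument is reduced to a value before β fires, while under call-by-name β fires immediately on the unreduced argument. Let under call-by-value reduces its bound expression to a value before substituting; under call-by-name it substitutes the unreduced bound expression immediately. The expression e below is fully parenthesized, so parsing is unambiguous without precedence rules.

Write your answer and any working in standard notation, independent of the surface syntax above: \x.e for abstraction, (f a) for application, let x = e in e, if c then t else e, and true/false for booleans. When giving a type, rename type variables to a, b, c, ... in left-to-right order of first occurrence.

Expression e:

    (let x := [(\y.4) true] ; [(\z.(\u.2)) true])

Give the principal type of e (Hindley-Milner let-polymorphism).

Derivation:
\y._ : a -> Int
  unify a -> Int ~ Bool -> b
  unify a ~ Bool
  unify Int ~ b
_ _ : Int
let x : Int
\u._ : d -> Int
\z._ : c -> d -> Int
  unify c -> d -> Int ~ Bool -> e
  unify c ~ Bool
  unify d -> Int ~ e
_ _ : d -> Int

Answer: a -> Int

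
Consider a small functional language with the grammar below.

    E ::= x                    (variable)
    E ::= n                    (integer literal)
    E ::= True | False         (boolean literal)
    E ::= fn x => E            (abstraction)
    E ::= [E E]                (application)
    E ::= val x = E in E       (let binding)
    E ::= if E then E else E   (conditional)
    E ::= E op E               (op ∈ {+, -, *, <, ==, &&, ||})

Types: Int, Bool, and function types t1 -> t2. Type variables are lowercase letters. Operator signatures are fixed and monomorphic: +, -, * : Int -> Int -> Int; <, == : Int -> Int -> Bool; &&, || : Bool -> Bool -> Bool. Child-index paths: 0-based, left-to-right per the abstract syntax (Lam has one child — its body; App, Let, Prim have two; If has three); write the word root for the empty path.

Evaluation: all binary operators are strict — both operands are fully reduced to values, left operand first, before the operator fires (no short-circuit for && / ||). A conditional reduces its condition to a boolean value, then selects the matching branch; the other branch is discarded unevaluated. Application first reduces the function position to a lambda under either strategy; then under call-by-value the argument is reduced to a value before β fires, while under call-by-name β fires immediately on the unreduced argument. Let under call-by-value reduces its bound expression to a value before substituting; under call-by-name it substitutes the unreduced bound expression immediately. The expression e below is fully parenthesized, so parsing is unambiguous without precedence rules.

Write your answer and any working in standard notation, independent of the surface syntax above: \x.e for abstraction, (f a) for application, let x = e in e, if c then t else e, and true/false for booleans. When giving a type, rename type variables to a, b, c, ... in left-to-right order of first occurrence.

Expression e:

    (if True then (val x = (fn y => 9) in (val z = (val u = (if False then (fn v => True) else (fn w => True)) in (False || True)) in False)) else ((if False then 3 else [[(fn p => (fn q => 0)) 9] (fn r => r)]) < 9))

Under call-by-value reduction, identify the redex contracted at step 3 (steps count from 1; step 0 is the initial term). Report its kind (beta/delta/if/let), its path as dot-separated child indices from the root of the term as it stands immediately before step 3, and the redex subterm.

Answer: if at 0.0 : (if false then (\v.true) else (\w.true))

Derivation:
step 0: (if true then (let x = (\y.9) in (let z = (let u = (if false then (\v.true) else (\w.true)) in (false || true)) in false)) else ((if false then 3 else (((\p.(\q.0)) 9) (\r.r))) < 9))
step 1: [if@root] (let x = (\y.9) in (let z = (let u = (if false then (\v.true) else (\w.true)) in (false || true)) in false))
step 2: [let@root] (let z = (let u = (if false then (\v.true) else (\w.true)) in (false || true)) in false)
step 3: [if@0.0] (let z = (let u = (\w.true) in (false || true)) in false)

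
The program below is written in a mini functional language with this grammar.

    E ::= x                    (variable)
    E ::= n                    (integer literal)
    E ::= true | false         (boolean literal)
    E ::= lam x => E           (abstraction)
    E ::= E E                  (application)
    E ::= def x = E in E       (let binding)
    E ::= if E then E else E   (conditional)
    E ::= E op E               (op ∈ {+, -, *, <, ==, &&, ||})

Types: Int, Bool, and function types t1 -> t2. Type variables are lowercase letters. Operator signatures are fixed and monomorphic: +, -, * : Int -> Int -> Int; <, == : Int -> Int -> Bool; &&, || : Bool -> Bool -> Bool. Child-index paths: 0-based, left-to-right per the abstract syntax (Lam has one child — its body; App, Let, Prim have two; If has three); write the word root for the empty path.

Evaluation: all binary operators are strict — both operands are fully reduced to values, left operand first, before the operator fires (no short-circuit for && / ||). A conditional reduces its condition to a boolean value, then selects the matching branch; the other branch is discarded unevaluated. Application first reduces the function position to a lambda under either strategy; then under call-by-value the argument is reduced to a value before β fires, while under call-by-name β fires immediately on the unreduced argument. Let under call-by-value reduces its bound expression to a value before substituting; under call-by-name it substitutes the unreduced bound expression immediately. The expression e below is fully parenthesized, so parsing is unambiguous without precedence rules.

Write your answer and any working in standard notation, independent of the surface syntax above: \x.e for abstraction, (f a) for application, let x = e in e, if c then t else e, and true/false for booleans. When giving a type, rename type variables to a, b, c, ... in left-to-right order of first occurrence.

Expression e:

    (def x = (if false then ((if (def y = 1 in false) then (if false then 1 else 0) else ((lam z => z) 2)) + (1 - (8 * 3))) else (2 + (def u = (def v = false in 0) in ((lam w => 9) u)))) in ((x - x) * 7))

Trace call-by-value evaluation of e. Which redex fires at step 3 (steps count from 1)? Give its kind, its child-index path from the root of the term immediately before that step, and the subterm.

Working:
step 0: (let x = (if false then ((if (let y = 1 in false) then (if false then 1 else 0) else ((\z.z) 2)) + (1 - (8 * 3))) else (2 + (let u = (let v = false in 0) in ((\w.9) u)))) in ((x - x) * 7))
step 1: [if@0] (let x = (2 + (let u = (let v = false in 0) in ((\w.9) u))) in ((x - x) * 7))
step 2: [let@0.1.0] (let x = (2 + (let u = 0 in ((\w.9) u))) in ((x - x) * 7))
step 3: [let@0.1] (let x = (2 + ((\w.9) 0)) in ((x - x) * 7))

Answer: let at 0.1 : (let u = 0 in ((\w.9) u))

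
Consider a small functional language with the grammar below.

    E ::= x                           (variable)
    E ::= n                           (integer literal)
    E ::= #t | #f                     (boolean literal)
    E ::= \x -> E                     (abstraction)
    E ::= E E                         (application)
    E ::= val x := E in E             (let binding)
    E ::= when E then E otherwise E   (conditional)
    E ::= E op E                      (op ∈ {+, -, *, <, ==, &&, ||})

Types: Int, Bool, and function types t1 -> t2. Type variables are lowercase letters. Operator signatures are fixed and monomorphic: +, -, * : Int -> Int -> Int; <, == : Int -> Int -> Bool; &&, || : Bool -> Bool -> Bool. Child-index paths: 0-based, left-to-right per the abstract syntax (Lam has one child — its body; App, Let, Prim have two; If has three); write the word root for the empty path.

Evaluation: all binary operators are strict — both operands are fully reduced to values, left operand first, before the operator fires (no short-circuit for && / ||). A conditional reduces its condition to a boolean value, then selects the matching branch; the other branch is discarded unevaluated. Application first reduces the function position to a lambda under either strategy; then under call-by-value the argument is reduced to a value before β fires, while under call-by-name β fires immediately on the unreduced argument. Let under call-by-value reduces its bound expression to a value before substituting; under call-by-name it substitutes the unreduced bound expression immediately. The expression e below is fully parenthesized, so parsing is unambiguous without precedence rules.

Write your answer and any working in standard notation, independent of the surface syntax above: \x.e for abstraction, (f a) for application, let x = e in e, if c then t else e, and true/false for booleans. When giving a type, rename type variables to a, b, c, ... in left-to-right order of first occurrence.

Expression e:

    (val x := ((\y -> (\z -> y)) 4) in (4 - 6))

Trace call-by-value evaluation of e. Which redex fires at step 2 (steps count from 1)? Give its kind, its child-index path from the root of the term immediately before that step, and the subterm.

Answer: let at root : (let x = (\z.4) in (4 - 6))

Working:
step 0: (let x = ((\y.(\z.y)) 4) in (4 - 6))
step 1: [beta@0] (let x = (\z.4) in (4 - 6))
step 2: [let@root] (4 - 6)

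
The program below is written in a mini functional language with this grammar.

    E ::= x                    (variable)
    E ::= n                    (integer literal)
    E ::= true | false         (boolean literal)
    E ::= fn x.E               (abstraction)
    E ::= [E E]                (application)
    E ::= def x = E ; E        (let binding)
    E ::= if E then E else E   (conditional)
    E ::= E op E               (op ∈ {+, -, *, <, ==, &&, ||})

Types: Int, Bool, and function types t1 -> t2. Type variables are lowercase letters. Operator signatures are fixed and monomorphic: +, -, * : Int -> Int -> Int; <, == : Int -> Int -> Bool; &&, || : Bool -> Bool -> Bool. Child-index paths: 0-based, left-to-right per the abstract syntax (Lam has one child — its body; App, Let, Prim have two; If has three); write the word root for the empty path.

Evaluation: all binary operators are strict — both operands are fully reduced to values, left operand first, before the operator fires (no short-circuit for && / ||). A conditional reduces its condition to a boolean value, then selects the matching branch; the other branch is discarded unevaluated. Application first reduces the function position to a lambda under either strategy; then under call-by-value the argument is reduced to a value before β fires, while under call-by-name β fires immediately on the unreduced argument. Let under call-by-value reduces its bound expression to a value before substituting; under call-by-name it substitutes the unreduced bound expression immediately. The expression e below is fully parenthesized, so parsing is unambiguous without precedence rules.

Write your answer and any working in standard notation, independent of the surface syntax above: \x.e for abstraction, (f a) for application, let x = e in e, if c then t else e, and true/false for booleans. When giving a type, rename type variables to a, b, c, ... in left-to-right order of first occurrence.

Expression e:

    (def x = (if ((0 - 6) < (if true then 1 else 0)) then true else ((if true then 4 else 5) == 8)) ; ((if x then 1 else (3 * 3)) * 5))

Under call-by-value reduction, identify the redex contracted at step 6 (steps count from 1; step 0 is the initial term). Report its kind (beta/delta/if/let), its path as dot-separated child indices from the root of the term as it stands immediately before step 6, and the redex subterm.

Working:
step 0: (let x = (if ((0 - 6) < (if true then 1 else 0)) then true else ((if true then 4 else 5) == 8)) in ((if x then 1 else (3 * 3)) * 5))
step 1: [delta@0.0.0] (let x = (if (-6 < (if true then 1 else 0)) then true else ((if true then 4 else 5) == 8)) in ((if x then 1 else (3 * 3)) * 5))
step 2: [if@0.0.1] (let x = (if (-6 < 1) then true else ((if true then 4 else 5) == 8)) in ((if x then 1 else (3 * 3)) * 5))
step 3: [delta@0.0] (let x = (if true then true else ((if true then 4 else 5) == 8)) in ((if x then 1 else (3 * 3)) * 5))
step 4: [if@0] (let x = true in ((if x then 1 else (3 * 3)) * 5))
step 5: [let@root] ((if true then 1 else (3 * 3)) * 5)
step 6: [if@0] (1 * 5)

Answer: if at 0 : (if true then 1 else (3 * 3))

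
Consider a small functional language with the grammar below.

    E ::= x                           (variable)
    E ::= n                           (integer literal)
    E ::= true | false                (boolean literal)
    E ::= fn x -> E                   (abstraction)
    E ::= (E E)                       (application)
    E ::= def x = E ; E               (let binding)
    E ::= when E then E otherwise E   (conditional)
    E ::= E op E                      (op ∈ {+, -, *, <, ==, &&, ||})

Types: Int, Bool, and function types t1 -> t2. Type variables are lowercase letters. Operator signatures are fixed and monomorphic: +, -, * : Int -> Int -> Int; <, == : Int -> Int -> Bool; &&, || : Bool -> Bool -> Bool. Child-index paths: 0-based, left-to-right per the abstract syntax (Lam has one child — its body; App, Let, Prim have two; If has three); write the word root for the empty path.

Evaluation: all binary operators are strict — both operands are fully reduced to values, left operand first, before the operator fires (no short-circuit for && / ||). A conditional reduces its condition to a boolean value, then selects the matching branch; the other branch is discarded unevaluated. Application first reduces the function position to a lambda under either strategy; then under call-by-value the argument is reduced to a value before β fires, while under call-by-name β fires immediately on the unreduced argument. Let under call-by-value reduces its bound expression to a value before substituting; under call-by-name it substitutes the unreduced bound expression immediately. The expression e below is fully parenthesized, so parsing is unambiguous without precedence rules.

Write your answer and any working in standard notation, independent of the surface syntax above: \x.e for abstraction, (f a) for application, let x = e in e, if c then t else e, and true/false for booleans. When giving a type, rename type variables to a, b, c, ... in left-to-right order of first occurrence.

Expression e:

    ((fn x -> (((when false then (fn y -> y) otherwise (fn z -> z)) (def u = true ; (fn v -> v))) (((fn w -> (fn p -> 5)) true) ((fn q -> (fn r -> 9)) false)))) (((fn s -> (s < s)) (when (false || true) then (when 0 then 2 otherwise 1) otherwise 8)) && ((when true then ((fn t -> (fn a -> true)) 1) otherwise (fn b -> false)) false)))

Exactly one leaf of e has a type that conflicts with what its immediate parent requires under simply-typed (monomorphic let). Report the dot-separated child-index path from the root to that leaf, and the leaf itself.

Working:
  unify Bool ~ Bool
y : b
\y._ : b -> b
z : c
\z._ : c -> c
  unify b -> b ~ c -> c
  unify b ~ c
  unify c ~ c
let u : Bool
v : d
\v._ : d -> d
  unify c -> c ~ (d -> d) -> e
  unify c ~ d -> d
  unify d -> d ~ e
_ _ : d -> d
\p._ : g -> Int
\w._ : f -> g -> Int
  unify f -> g -> Int ~ Bool -> h
  unify f ~ Bool
  unify g -> Int ~ h
_ _ : g -> Int
\r._ : j -> Int
\q._ : i -> j -> Int
  unify i -> j -> Int ~ Bool -> k
  unify i ~ Bool
  unify j -> Int ~ k
_ _ : j -> Int
  unify g -> Int ~ (j -> Int) -> l
  unify g ~ j -> Int
  unify Int ~ l
_ _ : Int
  unify d -> d ~ Int -> m
  unify d ~ Int
  unify Int ~ m
_ _ : Int
\x._ : a -> Int
s : n
  unify n ~ Int
s : Int
  unify Int ~ Int
\s._ : Int -> Bool
  unify Bool ~ Bool
  unify Bool ~ Bool
  unify Bool ~ Bool
  unify Int ~ Bool
  FAIL: mismatch Int ~ Bool

Answer: 1.0.1.1.0 : 0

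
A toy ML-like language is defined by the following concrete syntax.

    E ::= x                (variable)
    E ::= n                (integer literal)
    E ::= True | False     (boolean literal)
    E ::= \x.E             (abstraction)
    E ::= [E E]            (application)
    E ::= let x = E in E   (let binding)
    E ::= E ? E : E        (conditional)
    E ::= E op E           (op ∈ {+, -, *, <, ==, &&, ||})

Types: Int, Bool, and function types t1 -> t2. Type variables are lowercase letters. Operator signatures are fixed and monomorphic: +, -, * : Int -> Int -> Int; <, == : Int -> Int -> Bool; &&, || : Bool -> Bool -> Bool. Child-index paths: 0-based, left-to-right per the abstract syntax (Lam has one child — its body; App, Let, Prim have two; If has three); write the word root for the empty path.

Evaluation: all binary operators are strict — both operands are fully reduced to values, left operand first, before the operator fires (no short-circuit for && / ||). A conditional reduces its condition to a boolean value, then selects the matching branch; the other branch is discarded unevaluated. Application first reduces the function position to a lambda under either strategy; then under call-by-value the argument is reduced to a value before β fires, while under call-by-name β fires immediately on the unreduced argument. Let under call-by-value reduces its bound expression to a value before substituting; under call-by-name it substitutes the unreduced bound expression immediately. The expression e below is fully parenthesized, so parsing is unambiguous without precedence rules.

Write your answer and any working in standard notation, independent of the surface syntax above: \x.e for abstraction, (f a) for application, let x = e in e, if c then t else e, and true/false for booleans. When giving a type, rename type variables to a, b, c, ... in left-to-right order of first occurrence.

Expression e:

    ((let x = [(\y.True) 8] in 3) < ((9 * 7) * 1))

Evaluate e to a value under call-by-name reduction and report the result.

Answer: true

Derivation:
step 0: ((let x = ((\y.true) 8) in 3) < ((9 * 7) * 1))
step 1: [let@0] (3 < ((9 * 7) * 1))
step 2: [delta@1.0] (3 < (63 * 1))
step 3: [delta@1] (3 < 63)
step 4: [delta@root] true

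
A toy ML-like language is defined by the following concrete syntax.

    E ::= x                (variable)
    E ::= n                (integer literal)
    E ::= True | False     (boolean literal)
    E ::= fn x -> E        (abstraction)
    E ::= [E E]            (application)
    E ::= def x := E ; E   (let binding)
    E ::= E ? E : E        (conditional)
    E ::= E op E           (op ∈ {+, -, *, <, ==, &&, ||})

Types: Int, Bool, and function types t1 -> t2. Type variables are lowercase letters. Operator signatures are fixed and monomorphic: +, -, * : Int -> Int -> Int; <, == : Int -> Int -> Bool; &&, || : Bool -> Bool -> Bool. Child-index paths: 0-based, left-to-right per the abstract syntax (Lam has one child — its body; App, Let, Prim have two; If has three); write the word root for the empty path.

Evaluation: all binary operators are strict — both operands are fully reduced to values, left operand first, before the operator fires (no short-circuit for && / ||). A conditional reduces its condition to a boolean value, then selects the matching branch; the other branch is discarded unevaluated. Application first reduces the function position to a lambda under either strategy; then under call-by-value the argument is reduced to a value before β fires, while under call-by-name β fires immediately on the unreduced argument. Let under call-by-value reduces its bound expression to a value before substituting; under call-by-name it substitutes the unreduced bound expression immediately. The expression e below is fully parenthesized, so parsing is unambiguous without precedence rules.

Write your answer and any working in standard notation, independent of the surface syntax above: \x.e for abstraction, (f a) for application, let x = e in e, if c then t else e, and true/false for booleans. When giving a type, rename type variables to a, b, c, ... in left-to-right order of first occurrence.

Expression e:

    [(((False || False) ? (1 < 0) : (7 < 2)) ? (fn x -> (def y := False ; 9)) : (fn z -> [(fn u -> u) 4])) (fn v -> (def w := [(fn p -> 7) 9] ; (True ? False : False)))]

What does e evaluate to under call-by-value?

Working:
step 0: ((if (if (false || false) then (1 < 0) else (7 < 2)) then (\x.(let y = false in 9)) else (\z.((\u.u) 4))) (\v.(let w = ((\p.7) 9) in (if true then false else false))))
step 1: [delta@0.0.0] ((if (if false then (1 < 0) else (7 < 2)) then (\x.(let y = false in 9)) else (\z.((\u.u) 4))) (\v.(let w = ((\p.7) 9) in (if true then false else false))))
step 2: [if@0.0] ((if (7 < 2) then (\x.(let y = false in 9)) else (\z.((\u.u) 4))) (\v.(let w = ((\p.7) 9) in (if true then false else false))))
step 3: [delta@0.0] ((if false then (\x.(let y = false in 9)) else (\z.((\u.u) 4))) (\v.(let w = ((\p.7) 9) in (if true then false else false))))
step 4: [if@0] ((\z.((\u.u) 4)) (\v.(let w = ((\p.7) 9) in (if true then false else false))))
step 5: [beta@root] ((\u.u) 4)
step 6: [beta@root] 4

Answer: 4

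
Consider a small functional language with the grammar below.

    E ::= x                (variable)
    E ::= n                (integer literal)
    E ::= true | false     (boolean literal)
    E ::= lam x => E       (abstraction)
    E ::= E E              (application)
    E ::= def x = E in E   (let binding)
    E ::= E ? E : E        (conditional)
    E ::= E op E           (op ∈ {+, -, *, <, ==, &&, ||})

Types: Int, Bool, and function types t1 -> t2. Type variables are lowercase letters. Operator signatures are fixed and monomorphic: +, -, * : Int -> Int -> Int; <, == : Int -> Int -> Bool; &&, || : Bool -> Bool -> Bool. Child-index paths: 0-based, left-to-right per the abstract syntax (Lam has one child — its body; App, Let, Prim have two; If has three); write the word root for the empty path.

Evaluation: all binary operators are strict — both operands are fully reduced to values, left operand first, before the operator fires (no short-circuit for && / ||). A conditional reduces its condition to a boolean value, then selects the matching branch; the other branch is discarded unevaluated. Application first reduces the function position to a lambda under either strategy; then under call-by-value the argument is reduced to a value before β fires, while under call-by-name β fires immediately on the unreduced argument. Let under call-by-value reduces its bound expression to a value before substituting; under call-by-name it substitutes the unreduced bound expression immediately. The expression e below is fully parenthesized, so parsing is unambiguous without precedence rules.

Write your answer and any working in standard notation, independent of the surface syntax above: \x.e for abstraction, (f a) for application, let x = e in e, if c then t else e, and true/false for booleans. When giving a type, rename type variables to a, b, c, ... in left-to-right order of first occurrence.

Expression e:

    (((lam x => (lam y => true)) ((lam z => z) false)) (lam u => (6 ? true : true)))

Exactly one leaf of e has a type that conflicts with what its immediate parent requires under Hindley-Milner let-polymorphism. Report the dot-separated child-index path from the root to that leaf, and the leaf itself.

Answer: 1.0.0 : 6

Trace:
\y._ : b -> Bool
\x._ : a -> b -> Bool
z : c
\z._ : c -> c
  unify c -> c ~ Bool -> d
  unify c ~ Bool
  unify Bool ~ d
_ _ : Bool
  unify a -> b -> Bool ~ Bool -> e
  unify a ~ Bool
  unify b -> Bool ~ e
_ _ : b -> Bool
  unify Int ~ Bool
  FAIL: mismatch Int ~ Bool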